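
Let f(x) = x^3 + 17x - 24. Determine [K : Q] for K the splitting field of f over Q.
[K : Q] = 6

By the rational root test, any rational root of the monic integer polynomial f(x) = x^3 + 17x - 24 must be an integer dividing the constant term -24, i.e. one of ±{1, 2, 3, 4, 6, 8, 12, 24}. Evaluating: f(1) = -6, f(-1) = -42, f(2) = 18, f(-2) = -66, f(3) = 54, f(-3) = -102, f(4) = 108, f(-4) = -156, f(6) = 294, f(-6) = -342, f(8) = 624, f(-8) = -672, f(12) = 1908, f(-12) = -1956, f(24) = 14208, f(-24) = -14256; none is 0, so f has no rational root and is therefore irreducible over Q (a cubic with no linear factor over a field is irreducible). For an irreducible cubic, the Galois group is A_3 or S_3 according as the discriminant disc(f) = -4a^3 - 27b^2 = -4·(17)^3 - 27·(-24)^2 = -35204 is or is not a square in Q. Here disc(f) = -35204 is not a perfect square in Q, so the Galois group of f over Q is not contained in A_3 and must be all of S_3. The splitting field has degree |S_3| = 6 over Q, so [K : Q] = 6.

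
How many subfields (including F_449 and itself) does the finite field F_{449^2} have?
F_{449^2} has 2 subfields

The subfields of F_{p^n} are exactly the fields F_{p^d} for d | n (each is the fixed field of the unique index-d subgroup of Gal(F_{p^n}/F_p) ≅ Z/nZ). The divisors of n = 2 are {1, 2}, giving 2 subfields: F_{449^1}, F_{449^2}.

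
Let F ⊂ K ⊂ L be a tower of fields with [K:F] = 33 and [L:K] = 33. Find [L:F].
[L:F] = 1089

The tower law says that for any tower of field extensions F ⊂ K ⊂ L with finite degrees, [L:F] = [L:K] · [K:F]. Here this gives [L:F] = 33 · 33 = 1089.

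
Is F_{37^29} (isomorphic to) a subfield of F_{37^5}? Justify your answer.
No: F_{37^29} is not a subfield of F_{37^5}

F_{p^m} embeds in F_{p^n} iff m | n. Here 29 ∤ 5 (since 5 = 0·29 + 5 with remainder 5 ≠ 0), so F_{37^29} is not a subfield of F_{37^5}. Equivalently: if it were, the tower law would give 29 = [F_{37^29}:F_37] dividing [F_{37^5}:F_37] = 5, contradiction.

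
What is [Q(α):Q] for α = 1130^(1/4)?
[Q(α):Q] = 4

α is a root of x^4 - 1130. By Eisenstein's criterion at the prime p = 2 (which divides the constant term 1130 but p^2 = 4 does not, since 1130 is squarefree), x^4 - 1130 is irreducible over Q. Hence [Q(α):Q] = 4.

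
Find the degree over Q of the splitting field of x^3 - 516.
[K : Q] = 6

The roots of x^3 - 516 are ∛516, ω∛516, ω^2∛516 where ω = e^(2πi/3) is a primitive cube root of unity, so K = Q(∛516, ω). Now [Q(∛516):Q] = 3 (since 516 is not a perfect cube, x^3 - 516 is irreducible) and [Q(ω):Q] = 2. Both 2 and 3 divide [K:Q], and [K:Q] ≤ 3·2 = 6, so [K:Q] = 6. (Equivalently: Q(∛516) ⊂ R but ω ∉ R, so [K : Q(∛516)] = 2.)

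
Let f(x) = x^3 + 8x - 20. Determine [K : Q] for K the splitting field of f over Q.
[K : Q] = 6

By the rational root test, any rational root of the monic integer polynomial f(x) = x^3 + 8x - 20 must be an integer dividing the constant term -20, i.e. one of ±{1, 2, 4, 5, 10, 20}. Evaluating: f(1) = -11, f(-1) = -29, f(2) = 4, f(-2) = -44, f(4) = 76, f(-4) = -116, f(5) = 145, f(-5) = -185, f(10) = 1060, f(-10) = -1100, f(20) = 8140, f(-20) = -8180; none is 0, so f has no rational root and is therefore irreducible over Q (a cubic with no linear factor over a field is irreducible). For an irreducible cubic, the Galois group is A_3 or S_3 according as the discriminant disc(f) = -4a^3 - 27b^2 = -4·(8)^3 - 27·(-20)^2 = -12848 is or is not a square in Q. Here disc(f) = -12848 is not a perfect square in Q, so the Galois group of f over Q is not contained in A_3 and must be all of S_3. The splitting field has degree |S_3| = 6 over Q, so [K : Q] = 6.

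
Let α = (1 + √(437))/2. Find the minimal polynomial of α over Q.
m_α(x) = x^2 - x - 109

From 2α - 1 = √(437), squaring gives (2α - 1)^2 = 437, i.e. 4α^2 - 4α + 1 = 437, so α^2 - α + (1 - 437)/4 = 0. Since 437 ≡ 1 (mod 4), (1 - 437)/4 = -109 ∈ Z. The polynomial x^2 - x - 109 has discriminant 1 - 4·(-109) = 437, which is not a perfect square in Q (d = 437 is squarefree and ≠ 1), so x^2 - x - 109 is irreducible over Q. It is the minimal polynomial of α.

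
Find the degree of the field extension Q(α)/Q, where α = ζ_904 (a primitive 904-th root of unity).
[Q(α):Q] = 448

The minimal polynomial of ζ_904 over Q is the 904-th cyclotomic polynomial Φ_904(x), which is irreducible over Q and has degree φ(904) = 448. Hence [Q(α):Q] = φ(904) = 448.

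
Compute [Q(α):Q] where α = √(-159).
[Q(α):Q] = 2

[Q(α):Q] equals the degree of the minimal polynomial of α. Here α^2 = -159 and x^2 + 159 is irreducible (d = -159 is squarefree, ≠ 1, hence not a square), so deg(m_α) = 2. Thus [Q(α):Q] = 2.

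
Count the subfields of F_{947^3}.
F_{947^3} has 2 subfields

The subfields of F_{p^n} are exactly the fields F_{p^d} for d | n (each is the fixed field of the unique index-d subgroup of Gal(F_{p^n}/F_p) ≅ Z/nZ). The divisors of n = 3 are {1, 3}, giving 2 subfields: F_{947^1}, F_{947^3}.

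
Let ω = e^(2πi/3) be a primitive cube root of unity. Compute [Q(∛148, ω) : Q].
[Q(∛148, ω) : Q] = 6

[Q(∛148):Q] = 3 (min poly x^3 - 148, irreducible since 148 is not a perfect cube). [Q(ω):Q] = 2 (min poly x^2 + x + 1). Since Q(∛148) ⊂ R and ω ∉ R, we have ω ∉ Q(∛148), so x^2 + x + 1 remains irreducible over Q(∛148) and [Q(∛148, ω) : Q(∛148)] = 2. By the tower law, [Q(∛148, ω) : Q] = 3 · 2 = 6. (In fact Q(∛148, ω) is the splitting field of x^3 - 148 over Q.)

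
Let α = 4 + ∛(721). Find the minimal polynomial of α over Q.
m_α(x) = x^3 - 12x^2 + 48x - 785

Set β = α - 4 = ∛(721), so β^3 = 721. Then (α - 4)^3 - 721 = 0, i.e. α is a root of g(x) = (x - 4)^3 - 721 = x^3 - 12x^2 + 48x - 785. Since g(x) = h(x - 4) where h(x) = x^3 - 721, and h is irreducible over Q (because 721 is not a perfect cube, so h has no rational root, and a monic cubic with no rational root is irreducible), g is also irreducible (irreducibility is preserved under the substitution x → x - 4). Hence m_α(x) = x^3 - 12x^2 + 48x - 785.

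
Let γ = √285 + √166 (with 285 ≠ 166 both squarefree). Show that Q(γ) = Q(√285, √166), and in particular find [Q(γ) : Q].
[Q(γ) : Q] = 4 (equivalently, Q(γ) = Q(√285, √166))

Obviously Q(γ) ⊆ Q(√285, √166), and [Q(√285, √166):Q] = 4 (since 285, 166 are distinct squarefree integers > 1 with 47310 not a perfect square). To show equality we compute the minimal polynomial of γ. From γ = √285 + √166: γ^2 = 285 + 2√(47310) + 166 = 451 + 2√(47310), so γ^2 - 451 = 2√(47310); squaring, (γ^2 - 451)^2 = 4·47310, i.e. γ^4 - 902γ^2 + 203401 - 189240 = 0, i.e. γ^4 - 902γ^2 + 14161 = 0. So γ is a root of x^4 - 902x^2 + 14161. This polynomial is irreducible over Q: it has no rational root (each ±√285 ± √166 is irrational), and any factorization into two quadratics over Q would force √(47310) ∈ Q (pairing opposite roots) or √285, √166 ∈ Q (other pairings), all impossible. Hence [Q(γ):Q] = 4 = [Q(√285, √166):Q], so Q(γ) = Q(√285, √166).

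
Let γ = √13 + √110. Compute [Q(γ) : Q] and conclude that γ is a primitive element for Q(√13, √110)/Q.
[Q(γ) : Q] = 4 (equivalently, Q(γ) = Q(√13, √110))

Obviously Q(γ) ⊆ Q(√13, √110), and [Q(√13, √110):Q] = 4 (since 13, 110 are distinct squarefree integers > 1 with 1430 not a perfect square). To show equality we compute the minimal polynomial of γ. From γ = √13 + √110: γ^2 = 13 + 2√(1430) + 110 = 123 + 2√(1430), so γ^2 - 123 = 2√(1430); squaring, (γ^2 - 123)^2 = 4·1430, i.e. γ^4 - 246γ^2 + 15129 - 5720 = 0, i.e. γ^4 - 246γ^2 + 9409 = 0. So γ is a root of x^4 - 246x^2 + 9409. This polynomial is irreducible over Q: it has no rational root (each ±√13 ± √110 is irrational), and any factorization into two quadratics over Q would force √(1430) ∈ Q (pairing opposite roots) or √13, √110 ∈ Q (other pairings), all impossible. Hence [Q(γ):Q] = 4 = [Q(√13, √110):Q], so Q(γ) = Q(√13, √110).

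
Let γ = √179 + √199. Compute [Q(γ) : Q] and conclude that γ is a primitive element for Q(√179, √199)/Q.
[Q(γ) : Q] = 4 (equivalently, Q(γ) = Q(√179, √199))

Obviously Q(γ) ⊆ Q(√179, √199), and [Q(√179, √199):Q] = 4 (since 179, 199 are distinct squarefree integers > 1 with 35621 not a perfect square). To show equality we compute the minimal polynomial of γ. From γ = √179 + √199: γ^2 = 179 + 2√(35621) + 199 = 378 + 2√(35621), so γ^2 - 378 = 2√(35621); squaring, (γ^2 - 378)^2 = 4·35621, i.e. γ^4 - 756γ^2 + 142884 - 142484 = 0, i.e. γ^4 - 756γ^2 + 400 = 0. So γ is a root of x^4 - 756x^2 + 400. This polynomial is irreducible over Q: it has no rational root (each ±√179 ± √199 is irrational), and any factorization into two quadratics over Q would force √(35621) ∈ Q (pairing opposite roots) or √179, √199 ∈ Q (other pairings), all impossible. Hence [Q(γ):Q] = 4 = [Q(√179, √199):Q], so Q(γ) = Q(√179, √199).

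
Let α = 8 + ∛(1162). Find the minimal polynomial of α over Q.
m_α(x) = x^3 - 24x^2 + 192x - 1674

Set β = α - 8 = ∛(1162), so β^3 = 1162. Then (α - 8)^3 - 1162 = 0, i.e. α is a root of g(x) = (x - 8)^3 - 1162 = x^3 - 24x^2 + 192x - 1674. Since g(x) = h(x - 8) where h(x) = x^3 - 1162, and h is irreducible over Q (because 1162 is not a perfect cube, so h has no rational root, and a monic cubic with no rational root is irreducible), g is also irreducible (irreducibility is preserved under the substitution x → x - 8). Hence m_α(x) = x^3 - 24x^2 + 192x - 1674.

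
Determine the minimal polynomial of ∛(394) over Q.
m_α(x) = x^3 - 394

α satisfies α^3 = 394, so x^3 - 394 annihilates α. By the rational root test, a rational root p/q (in lowest terms) of x^3 - 394 would satisfy p^3 = 394 q^3, forcing q = 1 and p^3 = 394; but 394 is not a perfect cube, contradiction. A monic cubic over Q with no rational root is irreducible (any nontrivial factorization would include a linear factor). Hence x^3 - 394 is the minimal polynomial of α, and in particular [Q(α):Q] = 3.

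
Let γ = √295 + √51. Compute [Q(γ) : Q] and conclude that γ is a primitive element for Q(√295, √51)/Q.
[Q(γ) : Q] = 4 (equivalently, Q(γ) = Q(√295, √51))

Obviously Q(γ) ⊆ Q(√295, √51), and [Q(√295, √51):Q] = 4 (since 295, 51 are distinct squarefree integers > 1 with 15045 not a perfect square). To show equality we compute the minimal polynomial of γ. From γ = √295 + √51: γ^2 = 295 + 2√(15045) + 51 = 346 + 2√(15045), so γ^2 - 346 = 2√(15045); squaring, (γ^2 - 346)^2 = 4·15045, i.e. γ^4 - 692γ^2 + 119716 - 60180 = 0, i.e. γ^4 - 692γ^2 + 59536 = 0. So γ is a root of x^4 - 692x^2 + 59536. This polynomial is irreducible over Q: it has no rational root (each ±√295 ± √51 is irrational), and any factorization into two quadratics over Q would force √(15045) ∈ Q (pairing opposite roots) or √295, √51 ∈ Q (other pairings), all impossible. Hence [Q(γ):Q] = 4 = [Q(√295, √51):Q], so Q(γ) = Q(√295, √51).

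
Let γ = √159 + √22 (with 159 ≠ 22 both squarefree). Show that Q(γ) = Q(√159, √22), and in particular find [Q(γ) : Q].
[Q(γ) : Q] = 4 (equivalently, Q(γ) = Q(√159, √22))

Obviously Q(γ) ⊆ Q(√159, √22), and [Q(√159, √22):Q] = 4 (since 159, 22 are distinct squarefree integers > 1 with 3498 not a perfect square). To show equality we compute the minimal polynomial of γ. From γ = √159 + √22: γ^2 = 159 + 2√(3498) + 22 = 181 + 2√(3498), so γ^2 - 181 = 2√(3498); squaring, (γ^2 - 181)^2 = 4·3498, i.e. γ^4 - 362γ^2 + 32761 - 13992 = 0, i.e. γ^4 - 362γ^2 + 18769 = 0. So γ is a root of x^4 - 362x^2 + 18769. This polynomial is irreducible over Q: it has no rational root (each ±√159 ± √22 is irrational), and any factorization into two quadratics over Q would force √(3498) ∈ Q (pairing opposite roots) or √159, √22 ∈ Q (other pairings), all impossible. Hence [Q(γ):Q] = 4 = [Q(√159, √22):Q], so Q(γ) = Q(√159, √22).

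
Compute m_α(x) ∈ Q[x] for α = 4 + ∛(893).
m_α(x) = x^3 - 12x^2 + 48x - 957

Set β = α - 4 = ∛(893), so β^3 = 893. Then (α - 4)^3 - 893 = 0, i.e. α is a root of g(x) = (x - 4)^3 - 893 = x^3 - 12x^2 + 48x - 957. Since g(x) = h(x - 4) where h(x) = x^3 - 893, and h is irreducible over Q (because 893 is not a perfect cube, so h has no rational root, and a monic cubic with no rational root is irreducible), g is also irreducible (irreducibility is preserved under the substitution x → x - 4). Hence m_α(x) = x^3 - 12x^2 + 48x - 957.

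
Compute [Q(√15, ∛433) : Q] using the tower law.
[Q(√15, ∛433) : Q] = 6

Let L = Q(√15, ∛433). Since Q(√15) ⊂ L and [Q(√15):Q] = 2, the tower law gives 2 | [L:Q]. Likewise Q(∛433) ⊂ L with [Q(∛433):Q] = 3 (because 433 is not a perfect cube), so 3 | [L:Q]. As gcd(2,3) = 1, [L:Q] is divisible by 6. Conversely L is generated over Q by √15 and ∛433, so [L:Q] ≤ 2·3 = 6. Therefore [Q(√15, ∛433) : Q] = 6.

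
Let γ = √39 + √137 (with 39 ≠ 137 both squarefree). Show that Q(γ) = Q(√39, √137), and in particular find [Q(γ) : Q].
[Q(γ) : Q] = 4 (equivalently, Q(γ) = Q(√39, √137))

Obviously Q(γ) ⊆ Q(√39, √137), and [Q(√39, √137):Q] = 4 (since 39, 137 are distinct squarefree integers > 1 with 5343 not a perfect square). To show equality we compute the minimal polynomial of γ. From γ = √39 + √137: γ^2 = 39 + 2√(5343) + 137 = 176 + 2√(5343), so γ^2 - 176 = 2√(5343); squaring, (γ^2 - 176)^2 = 4·5343, i.e. γ^4 - 352γ^2 + 30976 - 21372 = 0, i.e. γ^4 - 352γ^2 + 9604 = 0. So γ is a root of x^4 - 352x^2 + 9604. This polynomial is irreducible over Q: it has no rational root (each ±√39 ± √137 is irrational), and any factorization into two quadratics over Q would force √(5343) ∈ Q (pairing opposite roots) or √39, √137 ∈ Q (other pairings), all impossible. Hence [Q(γ):Q] = 4 = [Q(√39, √137):Q], so Q(γ) = Q(√39, √137).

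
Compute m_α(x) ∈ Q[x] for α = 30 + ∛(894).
m_α(x) = x^3 - 90x^2 + 2700x - 27894

Set β = α - 30 = ∛(894), so β^3 = 894. Then (α - 30)^3 - 894 = 0, i.e. α is a root of g(x) = (x - 30)^3 - 894 = x^3 - 90x^2 + 2700x - 27894. Since g(x) = h(x - 30) where h(x) = x^3 - 894, and h is irreducible over Q (because 894 is not a perfect cube, so h has no rational root, and a monic cubic with no rational root is irreducible), g is also irreducible (irreducibility is preserved under the substitution x → x - 30). Hence m_α(x) = x^3 - 90x^2 + 2700x - 27894.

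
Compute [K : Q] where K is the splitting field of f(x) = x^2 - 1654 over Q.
[K : Q] = 2

f(x) = x^2 - 1654 factors as (x - √1654)(x + √1654). The splitting field is K = Q(√1654). Since 1654 is squarefree and > 1, it is not a perfect square, so x^2 - 1654 is irreducible over Q and [Q(√1654) : Q] = 2. Hence [K : Q] = 2.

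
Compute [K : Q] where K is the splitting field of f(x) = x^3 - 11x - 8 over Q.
[K : Q] = 6

By the rational root test, any rational root of the monic integer polynomial f(x) = x^3 - 11x - 8 must be an integer dividing the constant term -8, i.e. one of ±{1, 2, 4, 8}. Evaluating: f(1) = -18, f(-1) = 2, f(2) = -22, f(-2) = 6, f(4) = 12, f(-4) = -28, f(8) = 416, f(-8) = -432; none is 0, so f has no rational root and is therefore irreducible over Q (a cubic with no linear factor over a field is irreducible). For an irreducible cubic, the Galois group is A_3 or S_3 according as the discriminant disc(f) = -4a^3 - 27b^2 = -4·(-11)^3 - 27·(-8)^2 = 3596 is or is not a square in Q. Here disc(f) = 3596 is not a perfect square in Q, so the Galois group of f over Q is not contained in A_3 and must be all of S_3. The splitting field has degree |S_3| = 6 over Q, so [K : Q] = 6.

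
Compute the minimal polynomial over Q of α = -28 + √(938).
m_α(x) = x^2 + 56x - 154

From α + 28 = √(938), squaring gives (α + 28)^2 = 938, i.e. α^2 + 56α + 784 = 938, so α^2 + 56α - 154 = 0. The discriminant of x^2 + 56x - 154 is (56)^2 - 4·(-154) = 3136 + 616 = 3752, and 4·(938) is not a perfect square in Q since 938 is squarefree and ≠ 1. Hence x^2 + 56x - 154 is irreducible over Q and is the minimal polynomial of α.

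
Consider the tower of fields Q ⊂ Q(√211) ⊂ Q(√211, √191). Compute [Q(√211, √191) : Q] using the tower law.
[Q(√211, √191) : Q] = 4

[Q(√211):Q] = 2 (min poly x^2 - 211, irreducible since 211 is squarefree > 1). For the top step, suppose √191 ∈ Q(√211), say √191 = c + d√211 with c, d ∈ Q. Squaring: 191 = c^2 + 211d^2 + 2cd√211. Since √211 ∉ Q this forces 2cd = 0. If d = 0 then √191 = c ∈ Q, contradicting 191 squarefree > 1. If c = 0 then 191 = 211d^2, so 211·191 = (211d)^2 is a perfect square in Q — but 211·191 = 40301 is not a perfect square (since 211 and 191 are distinct squarefree integers). Contradiction. Hence √191 ∉ Q(√211), so x^2 - 191 stays irreducible over Q(√211) and [Q(√211, √191) : Q(√211)] = 2. By the tower law, [Q(√211, √191) : Q] = 2 · 2 = 4.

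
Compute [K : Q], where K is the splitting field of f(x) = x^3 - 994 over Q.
[K : Q] = 6

The roots of x^3 - 994 are ∛994, ω∛994, ω^2∛994 where ω = e^(2πi/3) is a primitive cube root of unity, so K = Q(∛994, ω). Now [Q(∛994):Q] = 3 (since 994 is not a perfect cube, x^3 - 994 is irreducible) and [Q(ω):Q] = 2. Both 2 and 3 divide [K:Q], and [K:Q] ≤ 3·2 = 6, so [K:Q] = 6. (Equivalently: Q(∛994) ⊂ R but ω ∉ R, so [K : Q(∛994)] = 2.)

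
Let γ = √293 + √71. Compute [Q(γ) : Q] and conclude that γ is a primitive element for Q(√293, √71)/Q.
[Q(γ) : Q] = 4 (equivalently, Q(γ) = Q(√293, √71))

Obviously Q(γ) ⊆ Q(√293, √71), and [Q(√293, √71):Q] = 4 (since 293, 71 are distinct squarefree integers > 1 with 20803 not a perfect square). To show equality we compute the minimal polynomial of γ. From γ = √293 + √71: γ^2 = 293 + 2√(20803) + 71 = 364 + 2√(20803), so γ^2 - 364 = 2√(20803); squaring, (γ^2 - 364)^2 = 4·20803, i.e. γ^4 - 728γ^2 + 132496 - 83212 = 0, i.e. γ^4 - 728γ^2 + 49284 = 0. So γ is a root of x^4 - 728x^2 + 49284. This polynomial is irreducible over Q: it has no rational root (each ±√293 ± √71 is irrational), and any factorization into two quadratics over Q would force √(20803) ∈ Q (pairing opposite roots) or √293, √71 ∈ Q (other pairings), all impossible. Hence [Q(γ):Q] = 4 = [Q(√293, √71):Q], so Q(γ) = Q(√293, √71).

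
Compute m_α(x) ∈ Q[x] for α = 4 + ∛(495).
m_α(x) = x^3 - 12x^2 + 48x - 559

Set β = α - 4 = ∛(495), so β^3 = 495. Then (α - 4)^3 - 495 = 0, i.e. α is a root of g(x) = (x - 4)^3 - 495 = x^3 - 12x^2 + 48x - 559. Since g(x) = h(x - 4) where h(x) = x^3 - 495, and h is irreducible over Q (because 495 is not a perfect cube, so h has no rational root, and a monic cubic with no rational root is irreducible), g is also irreducible (irreducibility is preserved under the substitution x → x - 4). Hence m_α(x) = x^3 - 12x^2 + 48x - 559.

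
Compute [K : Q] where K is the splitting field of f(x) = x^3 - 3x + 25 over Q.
[K : Q] = 6

By the rational root test, any rational root of the monic integer polynomial f(x) = x^3 - 3x + 25 must be an integer dividing the constant term 25, i.e. one of ±{1, 5, 25}. Evaluating: f(1) = 23, f(-1) = 27, f(5) = 135, f(-5) = -85, f(25) = 15575, f(-25) = -15525; none is 0, so f has no rational root and is therefore irreducible over Q (a cubic with no linear factor over a field is irreducible). For an irreducible cubic, the Galois group is A_3 or S_3 according as the discriminant disc(f) = -4a^3 - 27b^2 = -4·(-3)^3 - 27·(25)^2 = -16767 is or is not a square in Q. Here disc(f) = -16767 is not a perfect square in Q, so the Galois group of f over Q is not contained in A_3 and must be all of S_3. The splitting field has degree |S_3| = 6 over Q, so [K : Q] = 6.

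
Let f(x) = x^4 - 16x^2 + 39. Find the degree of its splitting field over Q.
[K : Q] = 4

Solving the quadratic in x^2: x^2 = (16 ± √(16^2 - 4·39))/2 = (16 ± √100)/2 = (16 ± 10)/2, giving x^2 = 3 or x^2 = 13. So f(x) = (x^2 - 3)(x^2 - 13) and the roots of f are ±√3, ±√13. Hence the splitting field is K = Q(√3, √13). Since 3 and 13 are distinct squarefree integers > 1, their product 39 is not a perfect square, so √13 ∉ Q(√3). By the tower law [K:Q] = [Q(√3,√13):Q(√3)] · [Q(√3):Q] = 2 · 2 = 4.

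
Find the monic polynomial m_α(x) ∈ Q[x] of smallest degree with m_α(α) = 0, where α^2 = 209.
m_α(x) = x^2 - 209

α satisfies α^2 - 209 = 0, so x^2 - 209 annihilates α. Since d = 209 is squarefree and ≠ 1, it is not a perfect square in Q, so x^2 - 209 has no rational root and is therefore irreducible over Q (a degree-2 polynomial over a field is irreducible iff it has no root). Hence m_α(x) = x^2 - 209.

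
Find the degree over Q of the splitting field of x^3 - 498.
[K : Q] = 6

The roots of x^3 - 498 are ∛498, ω∛498, ω^2∛498 where ω = e^(2πi/3) is a primitive cube root of unity, so K = Q(∛498, ω). Now [Q(∛498):Q] = 3 (since 498 is not a perfect cube, x^3 - 498 is irreducible) and [Q(ω):Q] = 2. Both 2 and 3 divide [K:Q], and [K:Q] ≤ 3·2 = 6, so [K:Q] = 6. (Equivalently: Q(∛498) ⊂ R but ω ∉ R, so [K : Q(∛498)] = 2.)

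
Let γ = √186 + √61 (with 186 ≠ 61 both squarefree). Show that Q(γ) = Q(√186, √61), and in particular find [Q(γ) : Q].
[Q(γ) : Q] = 4 (equivalently, Q(γ) = Q(√186, √61))

Obviously Q(γ) ⊆ Q(√186, √61), and [Q(√186, √61):Q] = 4 (since 186, 61 are distinct squarefree integers > 1 with 11346 not a perfect square). To show equality we compute the minimal polynomial of γ. From γ = √186 + √61: γ^2 = 186 + 2√(11346) + 61 = 247 + 2√(11346), so γ^2 - 247 = 2√(11346); squaring, (γ^2 - 247)^2 = 4·11346, i.e. γ^4 - 494γ^2 + 61009 - 45384 = 0, i.e. γ^4 - 494γ^2 + 15625 = 0. So γ is a root of x^4 - 494x^2 + 15625. This polynomial is irreducible over Q: it has no rational root (each ±√186 ± √61 is irrational), and any factorization into two quadratics over Q would force √(11346) ∈ Q (pairing opposite roots) or √186, √61 ∈ Q (other pairings), all impossible. Hence [Q(γ):Q] = 4 = [Q(√186, √61):Q], so Q(γ) = Q(√186, √61).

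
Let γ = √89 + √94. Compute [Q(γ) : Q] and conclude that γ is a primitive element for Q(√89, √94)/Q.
[Q(γ) : Q] = 4 (equivalently, Q(γ) = Q(√89, √94))

Obviously Q(γ) ⊆ Q(√89, √94), and [Q(√89, √94):Q] = 4 (since 89, 94 are distinct squarefree integers > 1 with 8366 not a perfect square). To show equality we compute the minimal polynomial of γ. From γ = √89 + √94: γ^2 = 89 + 2√(8366) + 94 = 183 + 2√(8366), so γ^2 - 183 = 2√(8366); squaring, (γ^2 - 183)^2 = 4·8366, i.e. γ^4 - 366γ^2 + 33489 - 33464 = 0, i.e. γ^4 - 366γ^2 + 25 = 0. So γ is a root of x^4 - 366x^2 + 25. This polynomial is irreducible over Q: it has no rational root (each ±√89 ± √94 is irrational), and any factorization into two quadratics over Q would force √(8366) ∈ Q (pairing opposite roots) or √89, √94 ∈ Q (other pairings), all impossible. Hence [Q(γ):Q] = 4 = [Q(√89, √94):Q], so Q(γ) = Q(√89, √94).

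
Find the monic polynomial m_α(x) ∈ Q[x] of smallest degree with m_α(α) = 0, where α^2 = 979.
m_α(x) = x^2 - 979

α satisfies α^2 - 979 = 0, so x^2 - 979 annihilates α. Since d = 979 is squarefree and ≠ 1, it is not a perfect square in Q, so x^2 - 979 has no rational root and is therefore irreducible over Q (a degree-2 polynomial over a field is irreducible iff it has no root). Hence m_α(x) = x^2 - 979.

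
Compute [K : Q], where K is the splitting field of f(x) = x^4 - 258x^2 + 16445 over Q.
[K : Q] = 4

Solving the quadratic in x^2: x^2 = (258 ± √(258^2 - 4·16445))/2 = (258 ± √784)/2 = (258 ± 28)/2, giving x^2 = 143 or x^2 = 115. So f(x) = (x^2 - 143)(x^2 - 115) and the roots of f are ±√143, ±√115. Hence the splitting field is K = Q(√143, √115). Since 143 and 115 are distinct squarefree integers > 1, their product 16445 is not a perfect square, so √115 ∉ Q(√143). By the tower law [K:Q] = [Q(√143,√115):Q(√143)] · [Q(√143):Q] = 2 · 2 = 4.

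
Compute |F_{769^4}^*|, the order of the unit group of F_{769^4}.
|F_{769^4}^*| = 349707832320

F_{769^4} has 769^4 = 349707832321 elements; its multiplicative group consists of all nonzero elements, so |F_{769^4}^*| = 349707832321 - 1 = 349707832320. (It is cyclic since any finite subgroup of the multiplicative group of a field is cyclic.)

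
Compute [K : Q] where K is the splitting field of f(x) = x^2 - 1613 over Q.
[K : Q] = 2

f(x) = x^2 - 1613 factors as (x - √1613)(x + √1613). The splitting field is K = Q(√1613). Since 1613 is squarefree and > 1, it is not a perfect square, so x^2 - 1613 is irreducible over Q and [Q(√1613) : Q] = 2. Hence [K : Q] = 2.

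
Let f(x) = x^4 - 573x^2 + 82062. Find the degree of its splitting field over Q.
[K : Q] = 4

Solving the quadratic in x^2: x^2 = (573 ± √(573^2 - 4·82062))/2 = (573 ± √81)/2 = (573 ± 9)/2, giving x^2 = 282 or x^2 = 291. So f(x) = (x^2 - 282)(x^2 - 291) and the roots of f are ±√282, ±√291. Hence the splitting field is K = Q(√282, √291). Since 282 and 291 are distinct squarefree integers > 1, their product 82062 is not a perfect square, so √291 ∉ Q(√282). By the tower law [K:Q] = [Q(√282,√291):Q(√282)] · [Q(√282):Q] = 2 · 2 = 4.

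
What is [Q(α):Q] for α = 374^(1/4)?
[Q(α):Q] = 4

α is a root of x^4 - 374. By Eisenstein's criterion at the prime p = 2 (which divides the constant term 374 but p^2 = 4 does not, since 374 is squarefree), x^4 - 374 is irreducible over Q. Hence [Q(α):Q] = 4.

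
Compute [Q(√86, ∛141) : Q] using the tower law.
[Q(√86, ∛141) : Q] = 6

Let L = Q(√86, ∛141). Since Q(√86) ⊂ L and [Q(√86):Q] = 2, the tower law gives 2 | [L:Q]. Likewise Q(∛141) ⊂ L with [Q(∛141):Q] = 3 (because 141 is not a perfect cube), so 3 | [L:Q]. As gcd(2,3) = 1, [L:Q] is divisible by 6. Conversely L is generated over Q by √86 and ∛141, so [L:Q] ≤ 2·3 = 6. Therefore [Q(√86, ∛141) : Q] = 6.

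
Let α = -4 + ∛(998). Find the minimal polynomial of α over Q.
m_α(x) = x^3 + 12x^2 + 48x - 934

Set β = α + 4 = ∛(998), so β^3 = 998. Then (α + 4)^3 - 998 = 0, i.e. α is a root of g(x) = (x + 4)^3 - 998 = x^3 + 12x^2 + 48x - 934. Since g(x) = h(x + 4) where h(x) = x^3 - 998, and h is irreducible over Q (because 998 is not a perfect cube, so h has no rational root, and a monic cubic with no rational root is irreducible), g is also irreducible (irreducibility is preserved under the substitution x → x + 4). Hence m_α(x) = x^3 + 12x^2 + 48x - 934.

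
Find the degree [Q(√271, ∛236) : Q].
[Q(√271, ∛236) : Q] = 6

Let L = Q(√271, ∛236). Since Q(√271) ⊂ L and [Q(√271):Q] = 2, the tower law gives 2 | [L:Q]. Likewise Q(∛236) ⊂ L with [Q(∛236):Q] = 3 (because 236 is not a perfect cube), so 3 | [L:Q]. As gcd(2,3) = 1, [L:Q] is divisible by 6. Conversely L is generated over Q by √271 and ∛236, so [L:Q] ≤ 2·3 = 6. Therefore [Q(√271, ∛236) : Q] = 6.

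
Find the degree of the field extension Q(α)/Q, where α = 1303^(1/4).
[Q(α):Q] = 4

α is a root of x^4 - 1303. By Eisenstein's criterion at the prime p = 1303 (which divides the constant term 1303 but p^2 = 1697809 does not, since 1303 is squarefree), x^4 - 1303 is irreducible over Q. Hence [Q(α):Q] = 4.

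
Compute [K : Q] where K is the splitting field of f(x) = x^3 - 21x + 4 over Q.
[K : Q] = 6

By the rational root test, any rational root of the monic integer polynomial f(x) = x^3 - 21x + 4 must be an integer dividing the constant term 4, i.e. one of ±{1, 2, 4}. Evaluating: f(1) = -16, f(-1) = 24, f(2) = -30, f(-2) = 38, f(4) = -16, f(-4) = 24; none is 0, so f has no rational root and is therefore irreducible over Q (a cubic with no linear factor over a field is irreducible). For an irreducible cubic, the Galois group is A_3 or S_3 according as the discriminant disc(f) = -4a^3 - 27b^2 = -4·(-21)^3 - 27·(4)^2 = 36612 is or is not a square in Q. Here disc(f) = 36612 is not a perfect square in Q, so the Galois group of f over Q is not contained in A_3 and must be all of S_3. The splitting field has degree |S_3| = 6 over Q, so [K : Q] = 6.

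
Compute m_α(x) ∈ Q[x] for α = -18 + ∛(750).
m_α(x) = x^3 + 54x^2 + 972x + 5082

Set β = α + 18 = ∛(750), so β^3 = 750. Then (α + 18)^3 - 750 = 0, i.e. α is a root of g(x) = (x + 18)^3 - 750 = x^3 + 54x^2 + 972x + 5082. Since g(x) = h(x + 18) where h(x) = x^3 - 750, and h is irreducible over Q (because 750 is not a perfect cube, so h has no rational root, and a monic cubic with no rational root is irreducible), g is also irreducible (irreducibility is preserved under the substitution x → x + 18). Hence m_α(x) = x^3 + 54x^2 + 972x + 5082.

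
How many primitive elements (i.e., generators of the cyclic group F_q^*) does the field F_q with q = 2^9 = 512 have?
There are φ(511) = 432 primitive elements

F_q^* is cyclic of order q - 1 = 511. A cyclic group of order m has exactly φ(m) generators. Here m = 511 = 7 · 73, so the number of primitive elements is φ(511) = 432.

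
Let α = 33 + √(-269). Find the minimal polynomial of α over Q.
m_α(x) = x^2 - 66x + 1358

From α - 33 = √(-269), squaring gives (α - 33)^2 = -269, i.e. α^2 - 66α + 1089 = -269, so α^2 - 66α + 1358 = 0. The discriminant of x^2 - 66x + 1358 is (-66)^2 - 4·(1358) = 4356 - 5432 = -1076, and 4·(-269) is not a perfect square in Q since -269 is squarefree and ≠ 1. Hence x^2 - 66x + 1358 is irreducible over Q and is the minimal polynomial of α.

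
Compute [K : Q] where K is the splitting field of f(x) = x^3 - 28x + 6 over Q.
[K : Q] = 6

By the rational root test, any rational root of the monic integer polynomial f(x) = x^3 - 28x + 6 must be an integer dividing the constant term 6, i.e. one of ±{1, 2, 3, 6}. Evaluating: f(1) = -21, f(-1) = 33, f(2) = -42, f(-2) = 54, f(3) = -51, f(-3) = 63, f(6) = 54, f(-6) = -42; none is 0, so f has no rational root and is therefore irreducible over Q (a cubic with no linear factor over a field is irreducible). For an irreducible cubic, the Galois group is A_3 or S_3 according as the discriminant disc(f) = -4a^3 - 27b^2 = -4·(-28)^3 - 27·(6)^2 = 86836 is or is not a square in Q. Here disc(f) = 86836 is not a perfect square in Q, so the Galois group of f over Q is not contained in A_3 and must be all of S_3. The splitting field has degree |S_3| = 6 over Q, so [K : Q] = 6.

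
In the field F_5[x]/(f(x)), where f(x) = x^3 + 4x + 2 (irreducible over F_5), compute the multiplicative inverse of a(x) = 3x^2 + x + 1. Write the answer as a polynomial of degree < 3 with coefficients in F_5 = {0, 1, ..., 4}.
a(x)^(-1) ≡ 2x^2 + 3x + 3 (mod f(x))

Since f is irreducible over F_5, F_5[x]/(f) is a field and a(x) ≠ 0 has an inverse. Apply the extended Euclidean algorithm to f(x) and a(x) in F_5[x]: f(x) = (2x + 1)·a(x) + (x + 1);  a(x) = (3x + 3)·(x + 1) + (3). The last nonzero remainder is the constant 3 = gcd(f, a) in F_5. Back-substituting through the division chain expresses 3 = s(x)·a(x) + t(x)·f(x) with s(x) ≡ x^2 + 4x + 4 (mod f), so (x^2 + 4x + 4)·a(x) ≡ 3 (mod f). Multiplying by 3^(-1) ≡ 2 in F_5 gives a(x)^(-1) ≡ 2·(x^2 + 4x + 4) ≡ 2x^2 + 3x + 3 (mod f). Check: (3x^2 + x + 1)·(2x^2 + 3x + 3) = x^4 + x^3 + 4x^2 + x + 3 ≡ 1 (mod x^3 + 4x + 2).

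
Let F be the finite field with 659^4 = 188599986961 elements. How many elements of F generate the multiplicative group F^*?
There are φ(188599986960) = 35271475200 primitive elements

F_q^* is cyclic of order q - 1 = 188599986960. A cyclic group of order m has exactly φ(m) generators. Here m = 188599986960 = 2^4 · 3 · 5 · 7 · 11 · 17 · 47 · 53 · 241, so the number of primitive elements is φ(188599986960) = 35271475200.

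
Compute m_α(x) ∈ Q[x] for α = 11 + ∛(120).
m_α(x) = x^3 - 33x^2 + 363x - 1451

Set β = α - 11 = ∛(120), so β^3 = 120. Then (α - 11)^3 - 120 = 0, i.e. α is a root of g(x) = (x - 11)^3 - 120 = x^3 - 33x^2 + 363x - 1451. Since g(x) = h(x - 11) where h(x) = x^3 - 120, and h is irreducible over Q (because 120 is not a perfect cube, so h has no rational root, and a monic cubic with no rational root is irreducible), g is also irreducible (irreducibility is preserved under the substitution x → x - 11). Hence m_α(x) = x^3 - 33x^2 + 363x - 1451.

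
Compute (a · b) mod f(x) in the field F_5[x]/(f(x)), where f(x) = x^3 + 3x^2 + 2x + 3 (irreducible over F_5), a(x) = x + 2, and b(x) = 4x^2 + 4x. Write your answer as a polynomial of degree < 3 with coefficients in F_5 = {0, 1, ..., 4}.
a · b ≡ 3 (mod f(x))

Multiply in F_5[x]: a(x)·b(x) = (x + 2)·(4x^2 + 4x) = 4x^3 + 2x^2 + 3x. This has degree ≥ 3, so divide by f(x) over F_5: 4x^3 + 2x^2 + 3x = (4)·(x^3 + 3x^2 + 2x + 3) + (3). Hence a·b ≡ 3 (mod f). (F_5[x]/(f) is a field with 5^3 = 125 elements since f is irreducible of degree 3.)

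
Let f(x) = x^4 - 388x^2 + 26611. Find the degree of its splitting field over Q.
[K : Q] = 4

Solving the quadratic in x^2: x^2 = (388 ± √(388^2 - 4·26611))/2 = (388 ± √44100)/2 = (388 ± 210)/2, giving x^2 = 89 or x^2 = 299. So f(x) = (x^2 - 89)(x^2 - 299) and the roots of f are ±√89, ±√299. Hence the splitting field is K = Q(√89, √299). Since 89 and 299 are distinct squarefree integers > 1, their product 26611 is not a perfect square, so √299 ∉ Q(√89). By the tower law [K:Q] = [Q(√89,√299):Q(√89)] · [Q(√89):Q] = 2 · 2 = 4.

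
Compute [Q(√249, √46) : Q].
[Q(√249, √46) : Q] = 4

[Q(√249):Q] = 2 (min poly x^2 - 249, irreducible since 249 is squarefree > 1). For the top step, suppose √46 ∈ Q(√249), say √46 = c + d√249 with c, d ∈ Q. Squaring: 46 = c^2 + 249d^2 + 2cd√249. Since √249 ∉ Q this forces 2cd = 0. If d = 0 then √46 = c ∈ Q, contradicting 46 squarefree > 1. If c = 0 then 46 = 249d^2, so 249·46 = (249d)^2 is a perfect square in Q — but 249·46 = 11454 is not a perfect square (since 249 and 46 are distinct squarefree integers). Contradiction. Hence √46 ∉ Q(√249), so x^2 - 46 stays irreducible over Q(√249) and [Q(√249, √46) : Q(√249)] = 2. By the tower law, [Q(√249, √46) : Q] = 2 · 2 = 4.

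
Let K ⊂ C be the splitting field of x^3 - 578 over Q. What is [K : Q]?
[K : Q] = 6

The roots of x^3 - 578 are ∛578, ω∛578, ω^2∛578 where ω = e^(2πi/3) is a primitive cube root of unity, so K = Q(∛578, ω). Now [Q(∛578):Q] = 3 (since 578 is not a perfect cube, x^3 - 578 is irreducible) and [Q(ω):Q] = 2. Both 2 and 3 divide [K:Q], and [K:Q] ≤ 3·2 = 6, so [K:Q] = 6. (Equivalently: Q(∛578) ⊂ R but ω ∉ R, so [K : Q(∛578)] = 2.)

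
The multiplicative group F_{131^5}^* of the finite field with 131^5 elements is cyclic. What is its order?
|F_{131^5}^*| = 38579489650

F_{131^5} has 131^5 = 38579489651 elements; its multiplicative group consists of all nonzero elements, so |F_{131^5}^*| = 38579489651 - 1 = 38579489650. (It is cyclic since any finite subgroup of the multiplicative group of a field is cyclic.)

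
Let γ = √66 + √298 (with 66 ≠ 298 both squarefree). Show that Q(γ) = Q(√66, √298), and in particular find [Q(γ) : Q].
[Q(γ) : Q] = 4 (equivalently, Q(γ) = Q(√66, √298))

Obviously Q(γ) ⊆ Q(√66, √298), and [Q(√66, √298):Q] = 4 (since 66, 298 are distinct squarefree integers > 1 with 19668 not a perfect square). To show equality we compute the minimal polynomial of γ. From γ = √66 + √298: γ^2 = 66 + 2√(19668) + 298 = 364 + 2√(19668), so γ^2 - 364 = 2√(19668); squaring, (γ^2 - 364)^2 = 4·19668, i.e. γ^4 - 728γ^2 + 132496 - 78672 = 0, i.e. γ^4 - 728γ^2 + 53824 = 0. So γ is a root of x^4 - 728x^2 + 53824. This polynomial is irreducible over Q: it has no rational root (each ±√66 ± √298 is irrational), and any factorization into two quadratics over Q would force √(19668) ∈ Q (pairing opposite roots) or √66, √298 ∈ Q (other pairings), all impossible. Hence [Q(γ):Q] = 4 = [Q(√66, √298):Q], so Q(γ) = Q(√66, √298).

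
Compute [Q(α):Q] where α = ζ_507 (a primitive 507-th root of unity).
[Q(α):Q] = 312

The minimal polynomial of ζ_507 over Q is the 507-th cyclotomic polynomial Φ_507(x), which is irreducible over Q and has degree φ(507) = 312. Hence [Q(α):Q] = φ(507) = 312.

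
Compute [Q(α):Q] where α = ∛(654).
[Q(α):Q] = 3

The minimal polynomial of α is x^3 - 654, irreducible over Q since 654 is not a perfect cube (so x^3 - 654 has no rational root). Hence [Q(α):Q] = deg(m_α) = 3.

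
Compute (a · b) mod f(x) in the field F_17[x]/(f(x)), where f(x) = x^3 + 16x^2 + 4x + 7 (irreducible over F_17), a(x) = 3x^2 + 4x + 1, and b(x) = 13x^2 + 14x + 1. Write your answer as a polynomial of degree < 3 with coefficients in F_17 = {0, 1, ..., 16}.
a · b ≡ 15x^2 + 12x + 5 (mod f(x))

Multiply in F_17[x]: a(x)·b(x) = (3x^2 + 4x + 1)·(13x^2 + 14x + 1) = 5x^4 + 9x^3 + 4x^2 + x + 1. This has degree ≥ 3, so divide by f(x) over F_17: 5x^4 + 9x^3 + 4x^2 + x + 1 = (5x + 14)·(x^3 + 16x^2 + 4x + 7) + (15x^2 + 12x + 5). Hence a·b ≡ 15x^2 + 12x + 5 (mod f). (F_17[x]/(f) is a field with 17^3 = 4913 elements since f is irreducible of degree 3.)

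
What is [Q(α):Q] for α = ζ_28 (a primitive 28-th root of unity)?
[Q(α):Q] = 12

The minimal polynomial of ζ_28 over Q is the 28-th cyclotomic polynomial Φ_28(x), which is irreducible over Q and has degree φ(28) = 12. Hence [Q(α):Q] = φ(28) = 12.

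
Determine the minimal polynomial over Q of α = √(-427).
m_α(x) = x^2 + 427

α satisfies α^2 + 427 = 0, so x^2 + 427 annihilates α. Since d = -427 is squarefree and ≠ 1, it is not a perfect square in Q, so x^2 + 427 has no rational root and is therefore irreducible over Q (a degree-2 polynomial over a field is irreducible iff it has no root). Hence m_α(x) = x^2 + 427.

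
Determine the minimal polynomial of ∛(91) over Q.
m_α(x) = x^3 - 91

α satisfies α^3 = 91, so x^3 - 91 annihilates α. By the rational root test, a rational root p/q (in lowest terms) of x^3 - 91 would satisfy p^3 = 91 q^3, forcing q = 1 and p^3 = 91; but 91 is not a perfect cube, contradiction. A monic cubic over Q with no rational root is irreducible (any nontrivial factorization would include a linear factor). Hence x^3 - 91 is the minimal polynomial of α, and in particular [Q(α):Q] = 3.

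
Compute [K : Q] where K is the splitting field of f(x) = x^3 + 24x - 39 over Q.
[K : Q] = 6

By the rational root test, any rational root of the monic integer polynomial f(x) = x^3 + 24x - 39 must be an integer dividing the constant term -39, i.e. one of ±{1, 3, 13, 39}. Evaluating: f(1) = -14, f(-1) = -64, f(3) = 60, f(-3) = -138, f(13) = 2470, f(-13) = -2548, f(39) = 60216, f(-39) = -60294; none is 0, so f has no rational root and is therefore irreducible over Q (a cubic with no linear factor over a field is irreducible). For an irreducible cubic, the Galois group is A_3 or S_3 according as the discriminant disc(f) = -4a^3 - 27b^2 = -4·(24)^3 - 27·(-39)^2 = -96363 is or is not a square in Q. Here disc(f) = -96363 is not a perfect square in Q, so the Galois group of f over Q is not contained in A_3 and must be all of S_3. The splitting field has degree |S_3| = 6 over Q, so [K : Q] = 6.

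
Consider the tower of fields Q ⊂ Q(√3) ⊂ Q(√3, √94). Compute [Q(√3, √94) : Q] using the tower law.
[Q(√3, √94) : Q] = 4

[Q(√3):Q] = 2 (min poly x^2 - 3, irreducible since 3 is squarefree > 1). For the top step, suppose √94 ∈ Q(√3), say √94 = c + d√3 with c, d ∈ Q. Squaring: 94 = c^2 + 3d^2 + 2cd√3. Since √3 ∉ Q this forces 2cd = 0. If d = 0 then √94 = c ∈ Q, contradicting 94 squarefree > 1. If c = 0 then 94 = 3d^2, so 3·94 = (3d)^2 is a perfect square in Q — but 3·94 = 282 is not a perfect square (since 3 and 94 are distinct squarefree integers). Contradiction. Hence √94 ∉ Q(√3), so x^2 - 94 stays irreducible over Q(√3) and [Q(√3, √94) : Q(√3)] = 2. By the tower law, [Q(√3, √94) : Q] = 2 · 2 = 4.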